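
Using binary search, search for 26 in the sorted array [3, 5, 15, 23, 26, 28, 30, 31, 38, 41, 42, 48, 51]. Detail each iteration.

Binary search for 26 in [3, 5, 15, 23, 26, 28, 30, 31, 38, 41, 42, 48, 51]:

lo=0, hi=12, mid=6, arr[mid]=30 -> 30 > 26, search left half
lo=0, hi=5, mid=2, arr[mid]=15 -> 15 < 26, search right half
lo=3, hi=5, mid=4, arr[mid]=26 -> Found target at index 4!

Binary search finds 26 at index 4 after 3 comparisons. The search repeatedly halves the search space by comparing with the middle element.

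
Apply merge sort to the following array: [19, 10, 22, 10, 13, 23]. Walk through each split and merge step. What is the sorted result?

Merge sort trace:

Split: [19, 10, 22, 10, 13, 23] -> [19, 10, 22] and [10, 13, 23]
  Split: [19, 10, 22] -> [19] and [10, 22]
    Split: [10, 22] -> [10] and [22]
    Merge: [10] + [22] -> [10, 22]
  Merge: [19] + [10, 22] -> [10, 19, 22]
  Split: [10, 13, 23] -> [10] and [13, 23]
    Split: [13, 23] -> [13] and [23]
    Merge: [13] + [23] -> [13, 23]
  Merge: [10] + [13, 23] -> [10, 13, 23]
Merge: [10, 19, 22] + [10, 13, 23] -> [10, 10, 13, 19, 22, 23]

Final sorted array: [10, 10, 13, 19, 22, 23]

The merge sort proceeds by recursively splitting the array and merging sorted halves.
After all merges, the sorted array is [10, 10, 13, 19, 22, 23].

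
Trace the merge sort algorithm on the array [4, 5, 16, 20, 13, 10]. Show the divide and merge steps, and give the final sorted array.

Merge sort trace:

Split: [4, 5, 16, 20, 13, 10] -> [4, 5, 16] and [20, 13, 10]
  Split: [4, 5, 16] -> [4] and [5, 16]
    Split: [5, 16] -> [5] and [16]
    Merge: [5] + [16] -> [5, 16]
  Merge: [4] + [5, 16] -> [4, 5, 16]
  Split: [20, 13, 10] -> [20] and [13, 10]
    Split: [13, 10] -> [13] and [10]
    Merge: [13] + [10] -> [10, 13]
  Merge: [20] + [10, 13] -> [10, 13, 20]
Merge: [4, 5, 16] + [10, 13, 20] -> [4, 5, 10, 13, 16, 20]

Final sorted array: [4, 5, 10, 13, 16, 20]

The merge sort proceeds by recursively splitting the array and merging sorted halves.
After all merges, the sorted array is [4, 5, 10, 13, 16, 20].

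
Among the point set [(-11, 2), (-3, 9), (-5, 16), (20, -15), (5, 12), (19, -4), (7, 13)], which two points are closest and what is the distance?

Computing all pairwise distances among 7 points:

d((-11, 2), (-3, 9)) = 10.6301
d((-11, 2), (-5, 16)) = 15.2315
d((-11, 2), (20, -15)) = 35.3553
d((-11, 2), (5, 12)) = 18.868
d((-11, 2), (19, -4)) = 30.5941
d((-11, 2), (7, 13)) = 21.095
d((-3, 9), (-5, 16)) = 7.2801
d((-3, 9), (20, -15)) = 33.2415
d((-3, 9), (5, 12)) = 8.544
d((-3, 9), (19, -4)) = 25.5539
d((-3, 9), (7, 13)) = 10.7703
d((-5, 16), (20, -15)) = 39.8246
d((-5, 16), (5, 12)) = 10.7703
d((-5, 16), (19, -4)) = 31.241
d((-5, 16), (7, 13)) = 12.3693
d((20, -15), (5, 12)) = 30.8869
d((20, -15), (19, -4)) = 11.0454
d((20, -15), (7, 13)) = 30.8707
d((5, 12), (19, -4)) = 21.2603
d((5, 12), (7, 13)) = 2.2361 <-- minimum
d((19, -4), (7, 13)) = 20.8087

Closest pair: (5, 12) and (7, 13) with distance 2.2361

The closest pair is (5, 12) and (7, 13) with Euclidean distance 2.2361. For 7 points, brute-force pairwise comparison is shown above. For large n, the divide-and-conquer algorithm (sort by x, recurse on halves, check the dividing strip) achieves O(n log n).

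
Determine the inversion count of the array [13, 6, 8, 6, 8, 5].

Finding inversions in [13, 6, 8, 6, 8, 5]:

(0, 1): arr[0]=13 > arr[1]=6
(0, 2): arr[0]=13 > arr[2]=8
(0, 3): arr[0]=13 > arr[3]=6
(0, 4): arr[0]=13 > arr[4]=8
(0, 5): arr[0]=13 > arr[5]=5
(1, 5): arr[1]=6 > arr[5]=5
(2, 3): arr[2]=8 > arr[3]=6
(2, 5): arr[2]=8 > arr[5]=5
(3, 5): arr[3]=6 > arr[5]=5
(4, 5): arr[4]=8 > arr[5]=5

Total inversions: 10

The array has 10 inversion(s): (0,1), (0,2), (0,3), (0,4), (0,5), (1,5), (2,3), (2,5), (3,5), (4,5). Each pair (i,j) satisfies i < j and arr[i] > arr[j].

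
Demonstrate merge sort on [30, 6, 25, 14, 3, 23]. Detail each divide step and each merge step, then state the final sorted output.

Merge sort trace:

Split: [30, 6, 25, 14, 3, 23] -> [30, 6, 25] and [14, 3, 23]
  Split: [30, 6, 25] -> [30] and [6, 25]
    Split: [6, 25] -> [6] and [25]
    Merge: [6] + [25] -> [6, 25]
  Merge: [30] + [6, 25] -> [6, 25, 30]
  Split: [14, 3, 23] -> [14] and [3, 23]
    Split: [3, 23] -> [3] and [23]
    Merge: [3] + [23] -> [3, 23]
  Merge: [14] + [3, 23] -> [3, 14, 23]
Merge: [6, 25, 30] + [3, 14, 23] -> [3, 6, 14, 23, 25, 30]

Final sorted array: [3, 6, 14, 23, 25, 30]

The merge sort proceeds by recursively splitting the array and merging sorted halves.
After all merges, the sorted array is [3, 6, 14, 23, 25, 30].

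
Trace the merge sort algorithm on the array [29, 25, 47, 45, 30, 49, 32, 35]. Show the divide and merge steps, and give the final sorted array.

Merge sort trace:

Split: [29, 25, 47, 45, 30, 49, 32, 35] -> [29, 25, 47, 45] and [30, 49, 32, 35]
  Split: [29, 25, 47, 45] -> [29, 25] and [47, 45]
    Split: [29, 25] -> [29] and [25]
    Merge: [29] + [25] -> [25, 29]
    Split: [47, 45] -> [47] and [45]
    Merge: [47] + [45] -> [45, 47]
  Merge: [25, 29] + [45, 47] -> [25, 29, 45, 47]
  Split: [30, 49, 32, 35] -> [30, 49] and [32, 35]
    Split: [30, 49] -> [30] and [49]
    Merge: [30] + [49] -> [30, 49]
    Split: [32, 35] -> [32] and [35]
    Merge: [32] + [35] -> [32, 35]
  Merge: [30, 49] + [32, 35] -> [30, 32, 35, 49]
Merge: [25, 29, 45, 47] + [30, 32, 35, 49] -> [25, 29, 30, 32, 35, 45, 47, 49]

Final sorted array: [25, 29, 30, 32, 35, 45, 47, 49]

The merge sort proceeds by recursively splitting the array and merging sorted halves.
After all merges, the sorted array is [25, 29, 30, 32, 35, 45, 47, 49].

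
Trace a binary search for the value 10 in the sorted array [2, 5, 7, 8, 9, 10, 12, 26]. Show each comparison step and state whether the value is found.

Binary search for 10 in [2, 5, 7, 8, 9, 10, 12, 26]:

lo=0, hi=7, mid=3, arr[mid]=8 -> 8 < 10, search right half
lo=4, hi=7, mid=5, arr[mid]=10 -> Found target at index 5!

Binary search finds 10 at index 5 after 2 comparisons. The search repeatedly halves the search space by comparing with the middle element.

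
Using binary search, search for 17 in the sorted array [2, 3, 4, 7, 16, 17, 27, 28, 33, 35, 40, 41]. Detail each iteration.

Binary search for 17 in [2, 3, 4, 7, 16, 17, 27, 28, 33, 35, 40, 41]:

lo=0, hi=11, mid=5, arr[mid]=17 -> Found target at index 5!

Binary search finds 17 at index 5 after 1 comparisons. The search repeatedly halves the search space by comparing with the middle element.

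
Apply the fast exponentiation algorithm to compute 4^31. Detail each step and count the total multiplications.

Computing 4^31 by squaring (build up from 4^1; each line after the first costs one multiplication):

4^1 = 4
4^2 = (4^1)^2 = 4^2 = 16
4^3 = 4 * 4^2 = 4 * 16 = 64
4^6 = (4^3)^2 = 64^2 = 4096
4^7 = 4 * 4^6 = 4 * 4096 = 16384
4^14 = (4^7)^2 = 16384^2 = 268435456
4^15 = 4 * 4^14 = 4 * 268435456 = 1073741824
4^30 = (4^15)^2 = 1073741824^2 = 1152921504606846976
4^31 = 4 * 4^30 = 4 * 1152921504606846976 = 4611686018427387904

Result: 4611686018427387904
Multiplications needed: 8 (8 lines after 4^1)

4^31 = 4611686018427387904. Using exponentiation by squaring, this requires 8 multiplications. The key idea: if the exponent is even, square the half-power; if odd, multiply by the base once.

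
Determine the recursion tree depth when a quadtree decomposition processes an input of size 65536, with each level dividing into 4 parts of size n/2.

For divide and conquer with division factor 2:

Problem sizes at each level:
Level 0: 65536
Level 1: 32768
Level 2: 16384
Level 3: 8192
Level 4: 4096
Level 5: 2048
Level 6: 1024
Level 7: 512
Level 8: 256
Level 9: 128
Level 10: 64
Level 11: 32
Level 12: 16
Level 13: 8
Level 14: 4
Level 15: 2
Level 16: 1

The root is level 0 and the size-1 base case is level 16 (the tree spans levels 0 through 16, i.e. 17 levels counting the root), so the depth is the number of divisions: log_2(65536) = 16

The recursion tree depth is log_2(65536) = 16. At each level, the problem size is divided by 2, so it takes 16 divisions to reduce to a base case of size 1. The algorithm makes 4 recursive calls at each level.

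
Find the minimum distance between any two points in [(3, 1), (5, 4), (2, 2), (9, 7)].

Computing all pairwise distances among 4 points:

d((3, 1), (5, 4)) = 3.6056
d((3, 1), (2, 2)) = 1.4142 <-- minimum
d((3, 1), (9, 7)) = 8.4853
d((5, 4), (2, 2)) = 3.6056
d((5, 4), (9, 7)) = 5.0
d((2, 2), (9, 7)) = 8.6023

Closest pair: (3, 1) and (2, 2) with distance 1.4142

The closest pair is (3, 1) and (2, 2) with Euclidean distance 1.4142. For 4 points, brute-force pairwise comparison is shown above. For large n, the divide-and-conquer algorithm (sort by x, recurse on halves, check the dividing strip) achieves O(n log n).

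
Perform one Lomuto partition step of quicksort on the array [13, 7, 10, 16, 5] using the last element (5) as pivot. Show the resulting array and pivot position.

Lomuto partition with pivot = 5:

Initial array: [13, 7, 10, 16, 5]

arr[0]=13 > 5: no swap
arr[1]=7 > 5: no swap
arr[2]=10 > 5: no swap
arr[3]=16 > 5: no swap

Place pivot at position 0: [5, 7, 10, 16, 13]
Pivot position: 0

After partitioning with pivot 5, the array becomes [5, 7, 10, 16, 13]. The pivot is placed at index 0. All elements to the left of the pivot are <= 5, and all elements to the right are > 5.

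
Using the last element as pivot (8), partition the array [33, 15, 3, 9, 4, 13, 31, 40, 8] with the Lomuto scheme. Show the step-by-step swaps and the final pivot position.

Lomuto partition with pivot = 8:

Initial array: [33, 15, 3, 9, 4, 13, 31, 40, 8]

arr[0]=33 > 8: no swap
arr[1]=15 > 8: no swap
arr[2]=3 <= 8: swap with position 0, array becomes [3, 15, 33, 9, 4, 13, 31, 40, 8]
arr[3]=9 > 8: no swap
arr[4]=4 <= 8: swap with position 1, array becomes [3, 4, 33, 9, 15, 13, 31, 40, 8]
arr[5]=13 > 8: no swap
arr[6]=31 > 8: no swap
arr[7]=40 > 8: no swap

Place pivot at position 2: [3, 4, 8, 9, 15, 13, 31, 40, 33]
Pivot position: 2

After partitioning with pivot 8, the array becomes [3, 4, 8, 9, 15, 13, 31, 40, 33]. The pivot is placed at index 2. All elements to the left of the pivot are <= 8, and all elements to the right are > 8.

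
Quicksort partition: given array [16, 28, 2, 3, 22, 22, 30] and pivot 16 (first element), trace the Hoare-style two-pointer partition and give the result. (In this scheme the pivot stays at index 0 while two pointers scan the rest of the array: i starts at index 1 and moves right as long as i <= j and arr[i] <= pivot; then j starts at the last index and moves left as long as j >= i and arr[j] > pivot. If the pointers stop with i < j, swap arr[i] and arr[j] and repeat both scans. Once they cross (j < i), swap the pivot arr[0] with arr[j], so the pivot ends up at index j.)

Hoare-style two-pointer partition with pivot = 16:

Initial array: [16, 28, 2, 3, 22, 22, 30]

Pointers start at i = 1, j = 6.
i stops at index 1 (arr[1]=28 > 16), j stops at index 3 (arr[3]=3 <= 16): swap arr[1] and arr[3], array becomes [16, 3, 2, 28, 22, 22, 30]
i ends at 3, j ends at 2: the pointers have crossed (j < i), so scanning stops.

Swap pivot arr[0] with arr[2] to place pivot at position 2: [2, 3, 16, 28, 22, 22, 30]
Pivot position: 2

After partitioning with pivot 16, the array becomes [2, 3, 16, 28, 22, 22, 30]. The pivot is placed at index 2. All elements to the left of the pivot are <= 16, and all elements to the right are > 16.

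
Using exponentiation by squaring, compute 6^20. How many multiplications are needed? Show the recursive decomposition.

Computing 6^20 by squaring (build up from 6^1; each line after the first costs one multiplication):

6^1 = 6
6^2 = (6^1)^2 = 6^2 = 36
6^4 = (6^2)^2 = 36^2 = 1296
6^5 = 6 * 6^4 = 6 * 1296 = 7776
6^10 = (6^5)^2 = 7776^2 = 60466176
6^20 = (6^10)^2 = 60466176^2 = 3656158440062976

Result: 3656158440062976
Multiplications needed: 5 (5 lines after 6^1)

6^20 = 3656158440062976. Using exponentiation by squaring, this requires 5 multiplications. The key idea: if the exponent is even, square the half-power; if odd, multiply by the base once.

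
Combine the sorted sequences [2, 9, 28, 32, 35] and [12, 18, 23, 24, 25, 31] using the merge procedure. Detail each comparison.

Merging process:

Compare 2 vs 12: take 2 from left. Merged: [2]
Compare 9 vs 12: take 9 from left. Merged: [2, 9]
Compare 28 vs 12: take 12 from right. Merged: [2, 9, 12]
Compare 28 vs 18: take 18 from right. Merged: [2, 9, 12, 18]
Compare 28 vs 23: take 23 from right. Merged: [2, 9, 12, 18, 23]
Compare 28 vs 24: take 24 from right. Merged: [2, 9, 12, 18, 23, 24]
Compare 28 vs 25: take 25 from right. Merged: [2, 9, 12, 18, 23, 24, 25]
Compare 28 vs 31: take 28 from left. Merged: [2, 9, 12, 18, 23, 24, 25, 28]
Compare 32 vs 31: take 31 from right. Merged: [2, 9, 12, 18, 23, 24, 25, 28, 31]
Append remaining from left: [32, 35]. Merged: [2, 9, 12, 18, 23, 24, 25, 28, 31, 32, 35]

Final merged array: [2, 9, 12, 18, 23, 24, 25, 28, 31, 32, 35]
Total comparisons: 9

The merged array is [2, 9, 12, 18, 23, 24, 25, 28, 31, 32, 35], requiring 9 comparisons. The merge step runs in O(n) time where n is the total number of elements.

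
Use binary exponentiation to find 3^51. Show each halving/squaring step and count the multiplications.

Computing 3^51 by squaring (build up from 3^1; each line after the first costs one multiplication):

3^1 = 3
3^2 = (3^1)^2 = 3^2 = 9
3^3 = 3 * 3^2 = 3 * 9 = 27
3^6 = (3^3)^2 = 27^2 = 729
3^12 = (3^6)^2 = 729^2 = 531441
3^24 = (3^12)^2 = 531441^2 = 282429536481
3^25 = 3 * 3^24 = 3 * 282429536481 = 847288609443
3^50 = (3^25)^2 = 847288609443^2 = 717897987691852588770249
3^51 = 3 * 3^50 = 3 * 717897987691852588770249 = 2153693963075557766310747

Result: 2153693963075557766310747
Multiplications needed: 8 (8 lines after 3^1)

3^51 = 2153693963075557766310747. Using exponentiation by squaring, this requires 8 multiplications. The key idea: if the exponent is even, square the half-power; if odd, multiply by the base once.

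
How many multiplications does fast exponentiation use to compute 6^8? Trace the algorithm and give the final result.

Computing 6^8 by squaring (build up from 6^1; each line after the first costs one multiplication):

6^1 = 6
6^2 = (6^1)^2 = 6^2 = 36
6^4 = (6^2)^2 = 36^2 = 1296
6^8 = (6^4)^2 = 1296^2 = 1679616

Result: 1679616
Multiplications needed: 3 (3 lines after 6^1)

6^8 = 1679616. Using exponentiation by squaring, this requires 3 multiplications. The key idea: if the exponent is even, square the half-power; if odd, multiply by the base once.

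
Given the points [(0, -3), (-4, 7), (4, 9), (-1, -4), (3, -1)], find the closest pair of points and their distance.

Computing all pairwise distances among 5 points:

d((0, -3), (-4, 7)) = 10.7703
d((0, -3), (4, 9)) = 12.6491
d((0, -3), (-1, -4)) = 1.4142 <-- minimum
d((0, -3), (3, -1)) = 3.6056
d((-4, 7), (4, 9)) = 8.2462
d((-4, 7), (-1, -4)) = 11.4018
d((-4, 7), (3, -1)) = 10.6301
d((4, 9), (-1, -4)) = 13.9284
d((4, 9), (3, -1)) = 10.0499
d((-1, -4), (3, -1)) = 5.0

Closest pair: (0, -3) and (-1, -4) with distance 1.4142

The closest pair is (0, -3) and (-1, -4) with Euclidean distance 1.4142. For 5 points, brute-force pairwise comparison is shown above. For large n, the divide-and-conquer algorithm (sort by x, recurse on halves, check the dividing strip) achieves O(n log n).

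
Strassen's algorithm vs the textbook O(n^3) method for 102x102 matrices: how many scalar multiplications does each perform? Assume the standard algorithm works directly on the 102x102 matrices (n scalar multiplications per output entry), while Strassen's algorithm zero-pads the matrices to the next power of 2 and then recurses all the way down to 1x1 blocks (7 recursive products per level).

Matrix multiplication for 102x102 matrices:

Strassen's algorithm requires power-of-2 dimensions. Pad 102x102 to 128x128 (next power of 2).

Standard algorithm: 102^3 = 1061208 multiplications
Strassen's algorithm: 7^(log2(128)) = 7^7 = 823543 multiplications
Savings: 1061208 - 823543 = 237665 multiplications

Standard: 1061208 multiplications (102^3). Strassen: 823543 multiplications (7^7, after padding to 128x128). Strassen reduces 8 recursive multiplications to 7 at each level.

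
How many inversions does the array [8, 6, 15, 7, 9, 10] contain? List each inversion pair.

Finding inversions in [8, 6, 15, 7, 9, 10]:

(0, 1): arr[0]=8 > arr[1]=6
(0, 3): arr[0]=8 > arr[3]=7
(2, 3): arr[2]=15 > arr[3]=7
(2, 4): arr[2]=15 > arr[4]=9
(2, 5): arr[2]=15 > arr[5]=10

Total inversions: 5

The array has 5 inversion(s): (0,1), (0,3), (2,3), (2,4), (2,5). Each pair (i,j) satisfies i < j and arr[i] > arr[j].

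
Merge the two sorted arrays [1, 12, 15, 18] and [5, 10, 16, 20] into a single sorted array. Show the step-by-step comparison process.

Merging process:

Compare 1 vs 5: take 1 from left. Merged: [1]
Compare 12 vs 5: take 5 from right. Merged: [1, 5]
Compare 12 vs 10: take 10 from right. Merged: [1, 5, 10]
Compare 12 vs 16: take 12 from left. Merged: [1, 5, 10, 12]
Compare 15 vs 16: take 15 from left. Merged: [1, 5, 10, 12, 15]
Compare 18 vs 16: take 16 from right. Merged: [1, 5, 10, 12, 15, 16]
Compare 18 vs 20: take 18 from left. Merged: [1, 5, 10, 12, 15, 16, 18]
Append remaining from right: [20]. Merged: [1, 5, 10, 12, 15, 16, 18, 20]

Final merged array: [1, 5, 10, 12, 15, 16, 18, 20]
Total comparisons: 7

The merged array is [1, 5, 10, 12, 15, 16, 18, 20], requiring 7 comparisons. The merge step runs in O(n) time where n is the total number of elements.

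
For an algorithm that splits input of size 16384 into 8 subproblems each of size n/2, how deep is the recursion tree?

For divide and conquer with division factor 2:

Problem sizes at each level:
Level 0: 16384
Level 1: 8192
Level 2: 4096
Level 3: 2048
Level 4: 1024
Level 5: 512
Level 6: 256
Level 7: 128
Level 8: 64
Level 9: 32
Level 10: 16
Level 11: 8
Level 12: 4
Level 13: 2
Level 14: 1

The root is level 0 and the size-1 base case is level 14 (the tree spans levels 0 through 14, i.e. 15 levels counting the root), so the depth is the number of divisions: log_2(16384) = 14

The recursion tree depth is log_2(16384) = 14. At each level, the problem size is divided by 2, so it takes 14 divisions to reduce to a base case of size 1. The algorithm makes 8 recursive calls at each level.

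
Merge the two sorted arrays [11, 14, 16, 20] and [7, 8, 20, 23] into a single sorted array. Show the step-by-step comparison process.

Merging process:

Compare 11 vs 7: take 7 from right. Merged: [7]
Compare 11 vs 8: take 8 from right. Merged: [7, 8]
Compare 11 vs 20: take 11 from left. Merged: [7, 8, 11]
Compare 14 vs 20: take 14 from left. Merged: [7, 8, 11, 14]
Compare 16 vs 20: take 16 from left. Merged: [7, 8, 11, 14, 16]
Compare 20 vs 20: take 20 from left. Merged: [7, 8, 11, 14, 16, 20]
Append remaining from right: [20, 23]. Merged: [7, 8, 11, 14, 16, 20, 20, 23]

Final merged array: [7, 8, 11, 14, 16, 20, 20, 23]
Total comparisons: 6

The merged array is [7, 8, 11, 14, 16, 20, 20, 23], requiring 6 comparisons. The merge step runs in O(n) time where n is the total number of elements.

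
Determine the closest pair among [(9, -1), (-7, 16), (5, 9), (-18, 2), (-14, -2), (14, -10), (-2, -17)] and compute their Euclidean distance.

Computing all pairwise distances among 7 points:

d((9, -1), (-7, 16)) = 23.3452
d((9, -1), (5, 9)) = 10.7703
d((9, -1), (-18, 2)) = 27.1662
d((9, -1), (-14, -2)) = 23.0217
d((9, -1), (14, -10)) = 10.2956
d((9, -1), (-2, -17)) = 19.4165
d((-7, 16), (5, 9)) = 13.8924
d((-7, 16), (-18, 2)) = 17.8045
d((-7, 16), (-14, -2)) = 19.3132
d((-7, 16), (14, -10)) = 33.4215
d((-7, 16), (-2, -17)) = 33.3766
d((5, 9), (-18, 2)) = 24.0416
d((5, 9), (-14, -2)) = 21.9545
d((5, 9), (14, -10)) = 21.0238
d((5, 9), (-2, -17)) = 26.9258
d((-18, 2), (-14, -2)) = 5.6569 <-- minimum
d((-18, 2), (14, -10)) = 34.176
d((-18, 2), (-2, -17)) = 24.8395
d((-14, -2), (14, -10)) = 29.1204
d((-14, -2), (-2, -17)) = 19.2094
d((14, -10), (-2, -17)) = 17.4642

Closest pair: (-18, 2) and (-14, -2) with distance 5.6569

The closest pair is (-18, 2) and (-14, -2) with Euclidean distance 5.6569. For 7 points, brute-force pairwise comparison is shown above. For large n, the divide-and-conquer algorithm (sort by x, recurse on halves, check the dividing strip) achieves O(n log n).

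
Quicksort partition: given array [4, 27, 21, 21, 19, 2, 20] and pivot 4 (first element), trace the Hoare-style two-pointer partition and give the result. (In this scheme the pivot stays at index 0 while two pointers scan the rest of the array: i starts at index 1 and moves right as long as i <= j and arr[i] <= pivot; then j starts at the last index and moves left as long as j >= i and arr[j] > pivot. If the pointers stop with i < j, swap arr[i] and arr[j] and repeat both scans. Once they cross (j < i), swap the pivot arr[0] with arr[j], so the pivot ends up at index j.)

Hoare-style two-pointer partition with pivot = 4:

Initial array: [4, 27, 21, 21, 19, 2, 20]

Pointers start at i = 1, j = 6.
i stops at index 1 (arr[1]=27 > 4), j stops at index 5 (arr[5]=2 <= 4): swap arr[1] and arr[5], array becomes [4, 2, 21, 21, 19, 27, 20]
i ends at 2, j ends at 1: the pointers have crossed (j < i), so scanning stops.

Swap pivot arr[0] with arr[1] to place pivot at position 1: [2, 4, 21, 21, 19, 27, 20]
Pivot position: 1

After partitioning with pivot 4, the array becomes [2, 4, 21, 21, 19, 27, 20]. The pivot is placed at index 1. All elements to the left of the pivot are <= 4, and all elements to the right are > 4.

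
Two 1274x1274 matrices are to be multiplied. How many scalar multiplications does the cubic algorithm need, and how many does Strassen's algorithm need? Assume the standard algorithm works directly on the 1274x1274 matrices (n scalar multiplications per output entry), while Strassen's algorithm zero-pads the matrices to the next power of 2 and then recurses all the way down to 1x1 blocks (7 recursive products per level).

Matrix multiplication for 1274x1274 matrices:

Strassen's algorithm requires power-of-2 dimensions. Pad 1274x1274 to 2048x2048 (next power of 2).

Standard algorithm: 1274^3 = 2067798824 multiplications
Strassen's algorithm: 7^(log2(2048)) = 7^11 = 1977326743 multiplications
Savings: 2067798824 - 1977326743 = 90472081 multiplications

Standard: 2067798824 multiplications (1274^3). Strassen: 1977326743 multiplications (7^11, after padding to 2048x2048). Strassen reduces 8 recursive multiplications to 7 at each level.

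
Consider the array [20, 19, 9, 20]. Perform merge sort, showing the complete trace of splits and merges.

Merge sort trace:

Split: [20, 19, 9, 20] -> [20, 19] and [9, 20]
  Split: [20, 19] -> [20] and [19]
  Merge: [20] + [19] -> [19, 20]
  Split: [9, 20] -> [9] and [20]
  Merge: [9] + [20] -> [9, 20]
Merge: [19, 20] + [9, 20] -> [9, 19, 20, 20]

Final sorted array: [9, 19, 20, 20]

The merge sort proceeds by recursively splitting the array and merging sorted halves.
After all merges, the sorted array is [9, 19, 20, 20].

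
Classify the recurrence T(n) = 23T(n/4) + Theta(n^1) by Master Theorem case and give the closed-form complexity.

Master Theorem for T(n) = 23T(n/4) + O(n^1):

a = 23, b = 4, c = 1
log_b(a) = log_4(23) = 2.2618

Case 1: c = 1 < log_4(23) = 2.2618
T(n) = O(n^(log_4 23))

For T(n) = 23T(n/4) + O(n^1): log_4(23) = 2.2618. This is Case 1 of the Master Theorem (c < log_b(a), work dominated by leaves), giving O(n^(log_4 23)).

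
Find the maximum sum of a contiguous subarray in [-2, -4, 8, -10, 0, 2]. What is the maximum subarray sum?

Using Kadane's algorithm on [-2, -4, 8, -10, 0, 2]:

Scanning through the array:
Position 1 (value -4): max_ending_here = -4, max_so_far = -2
Position 2 (value 8): max_ending_here = 8, max_so_far = 8
Position 3 (value -10): max_ending_here = -2, max_so_far = 8
Position 4 (value 0): max_ending_here = 0, max_so_far = 8
Position 5 (value 2): max_ending_here = 2, max_so_far = 8

Maximum subarray: [8]
Maximum sum: 8

The maximum subarray is [8] with sum 8. This subarray runs from index 2 to index 2.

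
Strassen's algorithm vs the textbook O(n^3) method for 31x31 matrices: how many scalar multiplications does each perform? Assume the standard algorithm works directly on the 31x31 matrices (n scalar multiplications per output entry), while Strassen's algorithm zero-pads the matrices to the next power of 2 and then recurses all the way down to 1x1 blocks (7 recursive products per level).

Matrix multiplication for 31x31 matrices:

Strassen's algorithm requires power-of-2 dimensions. Pad 31x31 to 32x32 (next power of 2).

Standard algorithm: 31^3 = 29791 multiplications
Strassen's algorithm: 7^(log2(32)) = 7^5 = 16807 multiplications
Savings: 29791 - 16807 = 12984 multiplications

Standard: 29791 multiplications (31^3). Strassen: 16807 multiplications (7^5, after padding to 32x32). Strassen reduces 8 recursive multiplications to 7 at each level.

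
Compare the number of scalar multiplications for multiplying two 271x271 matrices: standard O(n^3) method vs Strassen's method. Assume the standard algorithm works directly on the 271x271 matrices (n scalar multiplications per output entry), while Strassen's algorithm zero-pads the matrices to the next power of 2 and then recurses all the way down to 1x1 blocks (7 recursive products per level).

Matrix multiplication for 271x271 matrices:

Strassen's algorithm requires power-of-2 dimensions. Pad 271x271 to 512x512 (next power of 2).

Standard algorithm: 271^3 = 19902511 multiplications
Strassen's algorithm: 7^(log2(512)) = 7^9 = 40353607 multiplications
Difference: 19902511 - 40353607 = -20451096 (Strassen uses MORE here due to padding overhead — for small or just-over-power-of-2 n, padding can outweigh the per-level savings)

Standard: 19902511 multiplications (271^3). Strassen: 40353607 multiplications (7^9, after padding to 512x512). Strassen reduces 8 recursive multiplications to 7 at each level.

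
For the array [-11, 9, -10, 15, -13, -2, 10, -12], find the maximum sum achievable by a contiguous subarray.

Using Kadane's algorithm on [-11, 9, -10, 15, -13, -2, 10, -12]:

Scanning through the array:
Position 1 (value 9): max_ending_here = 9, max_so_far = 9
Position 2 (value -10): max_ending_here = -1, max_so_far = 9
Position 3 (value 15): max_ending_here = 15, max_so_far = 15
Position 4 (value -13): max_ending_here = 2, max_so_far = 15
Position 5 (value -2): max_ending_here = 0, max_so_far = 15
Position 6 (value 10): max_ending_here = 10, max_so_far = 15
Position 7 (value -12): max_ending_here = -2, max_so_far = 15

Maximum subarray: [15]
Maximum sum: 15

The maximum subarray is [15] with sum 15. This subarray runs from index 3 to index 3.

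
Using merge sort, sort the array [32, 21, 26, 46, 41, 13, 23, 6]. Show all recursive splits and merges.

Merge sort trace:

Split: [32, 21, 26, 46, 41, 13, 23, 6] -> [32, 21, 26, 46] and [41, 13, 23, 6]
  Split: [32, 21, 26, 46] -> [32, 21] and [26, 46]
    Split: [32, 21] -> [32] and [21]
    Merge: [32] + [21] -> [21, 32]
    Split: [26, 46] -> [26] and [46]
    Merge: [26] + [46] -> [26, 46]
  Merge: [21, 32] + [26, 46] -> [21, 26, 32, 46]
  Split: [41, 13, 23, 6] -> [41, 13] and [23, 6]
    Split: [41, 13] -> [41] and [13]
    Merge: [41] + [13] -> [13, 41]
    Split: [23, 6] -> [23] and [6]
    Merge: [23] + [6] -> [6, 23]
  Merge: [13, 41] + [6, 23] -> [6, 13, 23, 41]
Merge: [21, 26, 32, 46] + [6, 13, 23, 41] -> [6, 13, 21, 23, 26, 32, 41, 46]

Final sorted array: [6, 13, 21, 23, 26, 32, 41, 46]

The merge sort proceeds by recursively splitting the array and merging sorted halves.
After all merges, the sorted array is [6, 13, 21, 23, 26, 32, 41, 46].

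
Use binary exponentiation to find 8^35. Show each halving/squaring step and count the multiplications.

Computing 8^35 by squaring (build up from 8^1; each line after the first costs one multiplication):

8^1 = 8
8^2 = (8^1)^2 = 8^2 = 64
8^4 = (8^2)^2 = 64^2 = 4096
8^8 = (8^4)^2 = 4096^2 = 16777216
8^16 = (8^8)^2 = 16777216^2 = 281474976710656
8^17 = 8 * 8^16 = 8 * 281474976710656 = 2251799813685248
8^34 = (8^17)^2 = 2251799813685248^2 = 5070602400912917605986812821504
8^35 = 8 * 8^34 = 8 * 5070602400912917605986812821504 = 40564819207303340847894502572032

Result: 40564819207303340847894502572032
Multiplications needed: 7 (7 lines after 8^1)

8^35 = 40564819207303340847894502572032. Using exponentiation by squaring, this requires 7 multiplications. The key idea: if the exponent is even, square the half-power; if odd, multiply by the base once.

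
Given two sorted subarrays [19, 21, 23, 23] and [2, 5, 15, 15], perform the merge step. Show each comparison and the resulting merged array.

Merging process:

Compare 19 vs 2: take 2 from right. Merged: [2]
Compare 19 vs 5: take 5 from right. Merged: [2, 5]
Compare 19 vs 15: take 15 from right. Merged: [2, 5, 15]
Compare 19 vs 15: take 15 from right. Merged: [2, 5, 15, 15]
Append remaining from left: [19, 21, 23, 23]. Merged: [2, 5, 15, 15, 19, 21, 23, 23]

Final merged array: [2, 5, 15, 15, 19, 21, 23, 23]
Total comparisons: 4

The merged array is [2, 5, 15, 15, 19, 21, 23, 23], requiring 4 comparisons. The merge step runs in O(n) time where n is the total number of elements.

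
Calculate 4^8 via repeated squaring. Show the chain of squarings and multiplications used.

Computing 4^8 by squaring (build up from 4^1; each line after the first costs one multiplication):

4^1 = 4
4^2 = (4^1)^2 = 4^2 = 16
4^4 = (4^2)^2 = 16^2 = 256
4^8 = (4^4)^2 = 256^2 = 65536

Result: 65536
Multiplications needed: 3 (3 lines after 4^1)

4^8 = 65536. Using exponentiation by squaring, this requires 3 multiplications. The key idea: if the exponent is even, square the half-power; if odd, multiply by the base once.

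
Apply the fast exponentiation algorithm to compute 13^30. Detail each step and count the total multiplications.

Computing 13^30 by squaring (build up from 13^1; each line after the first costs one multiplication):

13^1 = 13
13^2 = (13^1)^2 = 13^2 = 169
13^3 = 13 * 13^2 = 13 * 169 = 2197
13^6 = (13^3)^2 = 2197^2 = 4826809
13^7 = 13 * 13^6 = 13 * 4826809 = 62748517
13^14 = (13^7)^2 = 62748517^2 = 3937376385699289
13^15 = 13 * 13^14 = 13 * 3937376385699289 = 51185893014090757
13^30 = (13^15)^2 = 51185893014090757^2 = 2619995643649944960380551432833049

Result: 2619995643649944960380551432833049
Multiplications needed: 7 (7 lines after 13^1)

13^30 = 2619995643649944960380551432833049. Using exponentiation by squaring, this requires 7 multiplications. The key idea: if the exponent is even, square the half-power; if odd, multiply by the base once.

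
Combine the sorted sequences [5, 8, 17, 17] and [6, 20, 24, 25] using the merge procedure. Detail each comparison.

Merging process:

Compare 5 vs 6: take 5 from left. Merged: [5]
Compare 8 vs 6: take 6 from right. Merged: [5, 6]
Compare 8 vs 20: take 8 from left. Merged: [5, 6, 8]
Compare 17 vs 20: take 17 from left. Merged: [5, 6, 8, 17]
Compare 17 vs 20: take 17 from left. Merged: [5, 6, 8, 17, 17]
Append remaining from right: [20, 24, 25]. Merged: [5, 6, 8, 17, 17, 20, 24, 25]

Final merged array: [5, 6, 8, 17, 17, 20, 24, 25]
Total comparisons: 5

The merged array is [5, 6, 8, 17, 17, 20, 24, 25], requiring 5 comparisons. The merge step runs in O(n) time where n is the total number of elements.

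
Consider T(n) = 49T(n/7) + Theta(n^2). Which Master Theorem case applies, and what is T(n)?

Master Theorem for T(n) = 49T(n/7) + O(n^2):

a = 49, b = 7, c = 2
log_b(a) = log_7(49) = 2.0000

Case 2: c = 2 = log_7(49) = 2.0000
T(n) = O(n^2 log n) = O(n^2 log n)

For T(n) = 49T(n/7) + O(n^2): log_7(49) = 2.0000. This is Case 2 of the Master Theorem (c = log_b(a), equal work at all levels), giving O(n^2 log n).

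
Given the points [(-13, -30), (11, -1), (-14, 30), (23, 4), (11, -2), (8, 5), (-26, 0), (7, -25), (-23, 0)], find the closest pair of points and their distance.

Computing all pairwise distances among 9 points:

d((-13, -30), (11, -1)) = 37.6431
d((-13, -30), (-14, 30)) = 60.0083
d((-13, -30), (23, 4)) = 49.5177
d((-13, -30), (11, -2)) = 36.8782
d((-13, -30), (8, 5)) = 40.8167
d((-13, -30), (-26, 0)) = 32.6956
d((-13, -30), (7, -25)) = 20.6155
d((-13, -30), (-23, 0)) = 31.6228
d((11, -1), (-14, 30)) = 39.8246
d((11, -1), (23, 4)) = 13.0
d((11, -1), (11, -2)) = 1.0 <-- minimum
d((11, -1), (8, 5)) = 6.7082
d((11, -1), (-26, 0)) = 37.0135
d((11, -1), (7, -25)) = 24.3311
d((11, -1), (-23, 0)) = 34.0147
d((-14, 30), (23, 4)) = 45.2217
d((-14, 30), (11, -2)) = 40.6079
d((-14, 30), (8, 5)) = 33.3017
d((-14, 30), (-26, 0)) = 32.311
d((-14, 30), (7, -25)) = 58.8727
d((-14, 30), (-23, 0)) = 31.3209
d((23, 4), (11, -2)) = 13.4164
d((23, 4), (8, 5)) = 15.0333
d((23, 4), (-26, 0)) = 49.163
d((23, 4), (7, -25)) = 33.121
d((23, 4), (-23, 0)) = 46.1736
d((11, -2), (8, 5)) = 7.6158
d((11, -2), (-26, 0)) = 37.054
d((11, -2), (7, -25)) = 23.3452
d((11, -2), (-23, 0)) = 34.0588
d((8, 5), (-26, 0)) = 34.3657
d((8, 5), (7, -25)) = 30.0167
d((8, 5), (-23, 0)) = 31.4006
d((-26, 0), (7, -25)) = 41.4005
d((-26, 0), (-23, 0)) = 3.0
d((7, -25), (-23, 0)) = 39.0512

Closest pair: (11, -1) and (11, -2) with distance 1.0

The closest pair is (11, -1) and (11, -2) with Euclidean distance 1.0. For 9 points, brute-force pairwise comparison is shown above. For large n, the divide-and-conquer algorithm (sort by x, recurse on halves, check the dividing strip) achieves O(n log n).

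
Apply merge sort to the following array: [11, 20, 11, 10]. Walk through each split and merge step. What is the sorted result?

Merge sort trace:

Split: [11, 20, 11, 10] -> [11, 20] and [11, 10]
  Split: [11, 20] -> [11] and [20]
  Merge: [11] + [20] -> [11, 20]
  Split: [11, 10] -> [11] and [10]
  Merge: [11] + [10] -> [10, 11]
Merge: [11, 20] + [10, 11] -> [10, 11, 11, 20]

Final sorted array: [10, 11, 11, 20]

The merge sort proceeds by recursively splitting the array and merging sorted halves.
After all merges, the sorted array is [10, 11, 11, 20].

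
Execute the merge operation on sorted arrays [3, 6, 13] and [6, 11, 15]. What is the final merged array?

Merging process:

Compare 3 vs 6: take 3 from left. Merged: [3]
Compare 6 vs 6: take 6 from left. Merged: [3, 6]
Compare 13 vs 6: take 6 from right. Merged: [3, 6, 6]
Compare 13 vs 11: take 11 from right. Merged: [3, 6, 6, 11]
Compare 13 vs 15: take 13 from left. Merged: [3, 6, 6, 11, 13]
Append remaining from right: [15]. Merged: [3, 6, 6, 11, 13, 15]

Final merged array: [3, 6, 6, 11, 13, 15]
Total comparisons: 5

The merged array is [3, 6, 6, 11, 13, 15], requiring 5 comparisons. The merge step runs in O(n) time where n is the total number of elements.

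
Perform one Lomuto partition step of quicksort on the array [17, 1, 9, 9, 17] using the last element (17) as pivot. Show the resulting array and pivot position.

Lomuto partition with pivot = 17:

Initial array: [17, 1, 9, 9, 17]

arr[0]=17 <= 17: swap with position 0, array becomes [17, 1, 9, 9, 17]
arr[1]=1 <= 17: swap with position 1, array becomes [17, 1, 9, 9, 17]
arr[2]=9 <= 17: swap with position 2, array becomes [17, 1, 9, 9, 17]
arr[3]=9 <= 17: swap with position 3, array becomes [17, 1, 9, 9, 17]

Place pivot at position 4: [17, 1, 9, 9, 17]
Pivot position: 4

After partitioning with pivot 17, the array becomes [17, 1, 9, 9, 17]. The pivot is placed at index 4. All elements to the left of the pivot are <= 17, and all elements to the right are > 17.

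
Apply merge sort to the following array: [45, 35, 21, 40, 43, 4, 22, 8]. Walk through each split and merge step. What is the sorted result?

Merge sort trace:

Split: [45, 35, 21, 40, 43, 4, 22, 8] -> [45, 35, 21, 40] and [43, 4, 22, 8]
  Split: [45, 35, 21, 40] -> [45, 35] and [21, 40]
    Split: [45, 35] -> [45] and [35]
    Merge: [45] + [35] -> [35, 45]
    Split: [21, 40] -> [21] and [40]
    Merge: [21] + [40] -> [21, 40]
  Merge: [35, 45] + [21, 40] -> [21, 35, 40, 45]
  Split: [43, 4, 22, 8] -> [43, 4] and [22, 8]
    Split: [43, 4] -> [43] and [4]
    Merge: [43] + [4] -> [4, 43]
    Split: [22, 8] -> [22] and [8]
    Merge: [22] + [8] -> [8, 22]
  Merge: [4, 43] + [8, 22] -> [4, 8, 22, 43]
Merge: [21, 35, 40, 45] + [4, 8, 22, 43] -> [4, 8, 21, 22, 35, 40, 43, 45]

Final sorted array: [4, 8, 21, 22, 35, 40, 43, 45]

The merge sort proceeds by recursively splitting the array and merging sorted halves.
After all merges, the sorted array is [4, 8, 21, 22, 35, 40, 43, 45].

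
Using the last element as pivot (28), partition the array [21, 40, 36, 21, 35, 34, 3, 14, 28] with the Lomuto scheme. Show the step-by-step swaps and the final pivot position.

Lomuto partition with pivot = 28:

Initial array: [21, 40, 36, 21, 35, 34, 3, 14, 28]

arr[0]=21 <= 28: swap with position 0, array becomes [21, 40, 36, 21, 35, 34, 3, 14, 28]
arr[1]=40 > 28: no swap
arr[2]=36 > 28: no swap
arr[3]=21 <= 28: swap with position 1, array becomes [21, 21, 36, 40, 35, 34, 3, 14, 28]
arr[4]=35 > 28: no swap
arr[5]=34 > 28: no swap
arr[6]=3 <= 28: swap with position 2, array becomes [21, 21, 3, 40, 35, 34, 36, 14, 28]
arr[7]=14 <= 28: swap with position 3, array becomes [21, 21, 3, 14, 35, 34, 36, 40, 28]

Place pivot at position 4: [21, 21, 3, 14, 28, 34, 36, 40, 35]
Pivot position: 4

After partitioning with pivot 28, the array becomes [21, 21, 3, 14, 28, 34, 36, 40, 35]. The pivot is placed at index 4. All elements to the left of the pivot are <= 28, and all elements to the right are > 28.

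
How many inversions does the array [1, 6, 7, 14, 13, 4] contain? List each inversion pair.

Finding inversions in [1, 6, 7, 14, 13, 4]:

(1, 5): arr[1]=6 > arr[5]=4
(2, 5): arr[2]=7 > arr[5]=4
(3, 4): arr[3]=14 > arr[4]=13
(3, 5): arr[3]=14 > arr[5]=4
(4, 5): arr[4]=13 > arr[5]=4

Total inversions: 5

The array has 5 inversion(s): (1,5), (2,5), (3,4), (3,5), (4,5). Each pair (i,j) satisfies i < j and arr[i] > arr[j].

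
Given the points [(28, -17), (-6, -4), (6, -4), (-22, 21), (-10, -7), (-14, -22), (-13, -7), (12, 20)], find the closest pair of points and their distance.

Computing all pairwise distances among 8 points:

d((28, -17), (-6, -4)) = 36.4005
d((28, -17), (6, -4)) = 25.5539
d((28, -17), (-22, 21)) = 62.8013
d((28, -17), (-10, -7)) = 39.2938
d((28, -17), (-14, -22)) = 42.2966
d((28, -17), (-13, -7)) = 42.2019
d((28, -17), (12, 20)) = 40.3113
d((-6, -4), (6, -4)) = 12.0
d((-6, -4), (-22, 21)) = 29.6816
d((-6, -4), (-10, -7)) = 5.0
d((-6, -4), (-14, -22)) = 19.6977
d((-6, -4), (-13, -7)) = 7.6158
d((-6, -4), (12, 20)) = 30.0
d((6, -4), (-22, 21)) = 37.5366
d((6, -4), (-10, -7)) = 16.2788
d((6, -4), (-14, -22)) = 26.9072
d((6, -4), (-13, -7)) = 19.2354
d((6, -4), (12, 20)) = 24.7386
d((-22, 21), (-10, -7)) = 30.4631
d((-22, 21), (-14, -22)) = 43.7379
d((-22, 21), (-13, -7)) = 29.4109
d((-22, 21), (12, 20)) = 34.0147
d((-10, -7), (-14, -22)) = 15.5242
d((-10, -7), (-13, -7)) = 3.0 <-- minimum
d((-10, -7), (12, 20)) = 34.8281
d((-14, -22), (-13, -7)) = 15.0333
d((-14, -22), (12, 20)) = 49.3964
d((-13, -7), (12, 20)) = 36.7967

Closest pair: (-10, -7) and (-13, -7) with distance 3.0

The closest pair is (-10, -7) and (-13, -7) with Euclidean distance 3.0. For 8 points, brute-force pairwise comparison is shown above. For large n, the divide-and-conquer algorithm (sort by x, recurse on halves, check the dividing strip) achieves O(n log n).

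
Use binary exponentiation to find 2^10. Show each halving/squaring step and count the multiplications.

Computing 2^10 by squaring (build up from 2^1; each line after the first costs one multiplication):

2^1 = 2
2^2 = (2^1)^2 = 2^2 = 4
2^4 = (2^2)^2 = 4^2 = 16
2^5 = 2 * 2^4 = 2 * 16 = 32
2^10 = (2^5)^2 = 32^2 = 1024

Result: 1024
Multiplications needed: 4 (4 lines after 2^1)

2^10 = 1024. Using exponentiation by squaring, this requires 4 multiplications. The key idea: if the exponent is even, square the half-power; if odd, multiply by the base once.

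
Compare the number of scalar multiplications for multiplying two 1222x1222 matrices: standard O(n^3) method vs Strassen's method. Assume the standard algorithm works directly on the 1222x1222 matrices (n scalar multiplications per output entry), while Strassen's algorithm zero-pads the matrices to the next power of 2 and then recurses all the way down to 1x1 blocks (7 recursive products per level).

Matrix multiplication for 1222x1222 matrices:

Strassen's algorithm requires power-of-2 dimensions. Pad 1222x1222 to 2048x2048 (next power of 2).

Standard algorithm: 1222^3 = 1824793048 multiplications
Strassen's algorithm: 7^(log2(2048)) = 7^11 = 1977326743 multiplications
Difference: 1824793048 - 1977326743 = -152533695 (Strassen uses MORE here due to padding overhead — for small or just-over-power-of-2 n, padding can outweigh the per-level savings)

Standard: 1824793048 multiplications (1222^3). Strassen: 1977326743 multiplications (7^11, after padding to 2048x2048). Strassen reduces 8 recursive multiplications to 7 at each level.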